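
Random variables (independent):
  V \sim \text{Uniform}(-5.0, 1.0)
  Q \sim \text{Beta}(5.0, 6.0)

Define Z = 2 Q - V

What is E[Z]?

E[Z] = -1*E[V] + 2*E[Q]
E[V] = -2
E[Q] = 0.45454545
E[Z] = -1*(-2) + 2*0.45454545 = 2.9090909

2.9090909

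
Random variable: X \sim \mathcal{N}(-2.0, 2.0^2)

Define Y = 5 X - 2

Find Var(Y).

For Y = aX + b: Var(Y) = a² * Var(X)
Var(X) = 2.0^2 = 4
Var(Y) = 5² * 4 = 25 * 4 = 100

100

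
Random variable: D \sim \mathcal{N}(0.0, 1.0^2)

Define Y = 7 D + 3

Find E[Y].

For Y = 7D + 3:
E[Y] = 7 * E[D] + 3
E[D] = 0.0 = 0
E[Y] = 7 * 0 + 3 = 3

3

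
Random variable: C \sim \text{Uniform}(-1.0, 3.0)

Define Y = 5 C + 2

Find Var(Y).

For Y = aC + b: Var(Y) = a² * Var(C)
Var(C) = (3 + 1)^2/12 = 1.3333333
Var(Y) = 5² * 1.3333333 = 25 * 1.3333333 = 33.333333

33.333333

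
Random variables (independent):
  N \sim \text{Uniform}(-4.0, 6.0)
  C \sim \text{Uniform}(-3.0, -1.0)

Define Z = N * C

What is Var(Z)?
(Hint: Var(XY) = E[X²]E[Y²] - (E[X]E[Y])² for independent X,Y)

Var(XY) = E[X²]E[Y²] - (E[X]E[Y])²
E[N] = 1, Var(N) = 8.3333333
E[C] = -2, Var(C) = 0.33333333
E[N²] = 8.3333333 + 1² = 9.3333333
E[C²] = 0.33333333 + (-2)² = 4.3333333
Var(Z) = 9.3333333*4.3333333 - (1*(-2))²
= 40.444444 - 4 = 36.444444

36.444444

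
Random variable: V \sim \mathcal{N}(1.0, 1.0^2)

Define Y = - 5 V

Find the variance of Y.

For Y = aV + b: Var(Y) = a² * Var(V)
Var(V) = 1.0^2 = 1
Var(Y) = (-5)² * 1 = 25 * 1 = 25

25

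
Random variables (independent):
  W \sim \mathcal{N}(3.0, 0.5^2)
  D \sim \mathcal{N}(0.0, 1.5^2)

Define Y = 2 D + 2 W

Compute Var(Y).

For independent RVs: Var(aX + bY) = a²Var(X) + b²Var(Y)
Var(W) = 0.25
Var(D) = 2.25
Var(Y) = 2²*0.25 + 2²*2.25
= 4*0.25 + 4*2.25 = 10

10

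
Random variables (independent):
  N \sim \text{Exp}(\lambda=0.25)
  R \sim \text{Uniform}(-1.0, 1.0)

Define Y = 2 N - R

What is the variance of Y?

For independent RVs: Var(aX + bY) = a²Var(X) + b²Var(Y)
Var(N) = 16
Var(R) = 0.33333333
Var(Y) = 2²*16 + (-1)²*0.33333333
= 4*16 + 1*0.33333333 = 64.333333

64.333333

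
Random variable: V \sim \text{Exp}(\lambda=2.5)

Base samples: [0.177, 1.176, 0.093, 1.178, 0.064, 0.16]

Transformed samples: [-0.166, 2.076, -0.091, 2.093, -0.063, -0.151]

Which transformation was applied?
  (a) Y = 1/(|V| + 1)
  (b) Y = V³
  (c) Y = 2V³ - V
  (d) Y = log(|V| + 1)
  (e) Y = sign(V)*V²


Checking option (c) Y = 2V³ - V:
  V = 0.177 -> Y = -0.166 ✓
  V = 1.176 -> Y = 2.076 ✓
  V = 0.093 -> Y = -0.091 ✓
All samples match this transformation.

(c) 2V³ - V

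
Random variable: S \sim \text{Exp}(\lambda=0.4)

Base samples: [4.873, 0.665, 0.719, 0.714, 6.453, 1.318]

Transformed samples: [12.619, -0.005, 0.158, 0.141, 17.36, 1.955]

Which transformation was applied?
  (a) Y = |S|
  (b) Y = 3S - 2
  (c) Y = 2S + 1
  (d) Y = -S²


Checking option (b) Y = 3S - 2:
  S = 4.873 -> Y = 12.619 ✓
  S = 0.665 -> Y = -0.005 ✓
  S = 0.719 -> Y = 0.158 ✓
All samples match this transformation.

(b) 3S - 2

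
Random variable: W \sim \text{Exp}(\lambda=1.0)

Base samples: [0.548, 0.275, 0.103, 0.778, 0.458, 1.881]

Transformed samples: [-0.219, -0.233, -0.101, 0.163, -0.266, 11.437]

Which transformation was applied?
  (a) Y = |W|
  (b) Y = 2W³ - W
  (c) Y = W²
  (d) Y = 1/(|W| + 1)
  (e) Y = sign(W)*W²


Checking option (b) Y = 2W³ - W:
  W = 0.548 -> Y = -0.219 ✓
  W = 0.275 -> Y = -0.233 ✓
  W = 0.103 -> Y = -0.101 ✓
All samples match this transformation.

(b) 2W³ - W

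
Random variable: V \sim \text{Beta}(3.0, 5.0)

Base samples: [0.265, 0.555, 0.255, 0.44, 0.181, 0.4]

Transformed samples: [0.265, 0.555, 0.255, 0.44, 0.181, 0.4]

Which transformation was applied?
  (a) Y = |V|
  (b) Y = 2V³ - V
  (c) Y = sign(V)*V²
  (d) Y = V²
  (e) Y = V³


Checking option (a) Y = |V|:
  V = 0.265 -> Y = 0.265 ✓
  V = 0.555 -> Y = 0.555 ✓
  V = 0.255 -> Y = 0.255 ✓
All samples match this transformation.

(a) |V|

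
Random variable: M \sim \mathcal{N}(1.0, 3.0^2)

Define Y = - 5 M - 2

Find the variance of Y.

For Y = aM + b: Var(Y) = a² * Var(M)
Var(M) = 3.0^2 = 9
Var(Y) = (-5)² * 9 = 25 * 9 = 225

225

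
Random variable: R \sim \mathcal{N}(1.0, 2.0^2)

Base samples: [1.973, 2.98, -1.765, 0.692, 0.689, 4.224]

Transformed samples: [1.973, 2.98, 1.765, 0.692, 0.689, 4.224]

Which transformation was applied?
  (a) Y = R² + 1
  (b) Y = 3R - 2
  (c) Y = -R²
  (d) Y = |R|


Checking option (d) Y = |R|:
  R = 1.973 -> Y = 1.973 ✓
  R = 2.98 -> Y = 2.98 ✓
  R = -1.765 -> Y = 1.765 ✓
All samples match this transformation.

(d) |R|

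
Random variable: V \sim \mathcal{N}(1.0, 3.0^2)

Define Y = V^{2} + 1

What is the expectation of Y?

E[Y] = 1*E[V²] + 1
E[V] = 1
E[V²] = Var(V) + (E[V])² = 9 + 1 = 10
E[Y] = 1*10 + 1 = 11

11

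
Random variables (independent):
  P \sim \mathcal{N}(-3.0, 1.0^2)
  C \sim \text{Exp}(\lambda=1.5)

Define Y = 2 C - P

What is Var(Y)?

For independent RVs: Var(aX + bY) = a²Var(X) + b²Var(Y)
Var(P) = 1
Var(C) = 0.44444444
Var(Y) = (-1)²*1 + 2²*0.44444444
= 1*1 + 4*0.44444444 = 2.7777778

2.7777778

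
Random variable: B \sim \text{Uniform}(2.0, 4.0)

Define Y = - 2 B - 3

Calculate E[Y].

For Y = -2B - 3:
E[Y] = -2 * E[B] - 3
E[B] = (2 + 4)/2 = 3
E[Y] = -2 * 3 - 3 = -9

-9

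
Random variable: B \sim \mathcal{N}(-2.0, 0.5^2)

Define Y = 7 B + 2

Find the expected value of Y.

For Y = 7B + 2:
E[Y] = 7 * E[B] + 2
E[B] = -2.0 = -2
E[Y] = 7 * (-2) + 2 = -12

-12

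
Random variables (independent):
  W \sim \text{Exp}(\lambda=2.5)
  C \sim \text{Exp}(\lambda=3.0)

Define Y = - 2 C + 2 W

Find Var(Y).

For independent RVs: Var(aX + bY) = a²Var(X) + b²Var(Y)
Var(W) = 0.16
Var(C) = 0.11111111
Var(Y) = 2²*0.16 + (-2)²*0.11111111
= 4*0.16 + 4*0.11111111 = 1.0844444

1.0844444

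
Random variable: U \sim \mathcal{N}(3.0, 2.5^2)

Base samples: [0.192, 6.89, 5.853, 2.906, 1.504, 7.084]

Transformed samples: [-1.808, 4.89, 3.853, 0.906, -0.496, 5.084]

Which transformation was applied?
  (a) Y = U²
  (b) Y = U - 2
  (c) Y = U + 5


Checking option (b) Y = U - 2:
  U = 0.192 -> Y = -1.808 ✓
  U = 6.89 -> Y = 4.89 ✓
  U = 5.853 -> Y = 3.853 ✓
All samples match this transformation.

(b) U - 2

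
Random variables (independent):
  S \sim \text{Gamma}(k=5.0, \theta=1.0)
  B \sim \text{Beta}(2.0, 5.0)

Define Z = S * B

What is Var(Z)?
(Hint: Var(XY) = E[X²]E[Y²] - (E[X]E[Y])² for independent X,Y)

Var(XY) = E[X²]E[Y²] - (E[X]E[Y])²
E[S] = 5, Var(S) = 5
E[B] = 0.28571429, Var(B) = 0.025510204
E[S²] = 5 + 5² = 30
E[B²] = 0.025510204 + 0.28571429² = 0.10714286
Var(Z) = 30*0.10714286 - (5*0.28571429)²
= 3.2142857 - 2.0408163 = 1.1734694

1.1734694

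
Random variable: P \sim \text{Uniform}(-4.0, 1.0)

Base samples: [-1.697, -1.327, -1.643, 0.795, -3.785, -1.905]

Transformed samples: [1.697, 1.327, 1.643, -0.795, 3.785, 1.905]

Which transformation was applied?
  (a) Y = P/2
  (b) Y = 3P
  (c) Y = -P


Checking option (c) Y = -P:
  P = -1.697 -> Y = 1.697 ✓
  P = -1.327 -> Y = 1.327 ✓
  P = -1.643 -> Y = 1.643 ✓
All samples match this transformation.

(c) -P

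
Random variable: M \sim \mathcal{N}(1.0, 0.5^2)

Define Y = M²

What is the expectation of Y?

Using E[X²] = Var(X) + (E[X])²:
E[M] = 1
Var(M) = 0.5^2 = 0.25
E[M²] = 0.25 + 1² = 0.25 + 1 = 1.25

1.25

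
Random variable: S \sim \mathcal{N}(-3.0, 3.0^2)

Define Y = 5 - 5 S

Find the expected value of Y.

For Y = -5S + 5:
E[Y] = -5 * E[S] + 5
E[S] = -3.0 = -3
E[Y] = -5 * (-3) + 5 = 20

20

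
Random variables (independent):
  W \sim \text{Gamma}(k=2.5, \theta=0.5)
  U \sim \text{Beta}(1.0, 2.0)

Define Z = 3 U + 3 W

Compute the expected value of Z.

E[Z] = 3*E[W] + 3*E[U]
E[W] = 1.25
E[U] = 0.33333333
E[Z] = 3*1.25 + 3*0.33333333 = 4.75

4.75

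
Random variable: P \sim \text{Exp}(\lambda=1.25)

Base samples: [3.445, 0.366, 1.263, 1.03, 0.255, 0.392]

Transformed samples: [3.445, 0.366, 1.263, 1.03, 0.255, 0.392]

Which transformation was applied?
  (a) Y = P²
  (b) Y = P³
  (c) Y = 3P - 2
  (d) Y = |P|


Checking option (d) Y = |P|:
  P = 3.445 -> Y = 3.445 ✓
  P = 0.366 -> Y = 0.366 ✓
  P = 1.263 -> Y = 1.263 ✓
All samples match this transformation.

(d) |P|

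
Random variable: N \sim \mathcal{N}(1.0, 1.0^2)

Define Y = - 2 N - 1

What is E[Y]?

For Y = -2N - 1:
E[Y] = -2 * E[N] - 1
E[N] = 1.0 = 1
E[Y] = -2 * 1 - 1 = -3

-3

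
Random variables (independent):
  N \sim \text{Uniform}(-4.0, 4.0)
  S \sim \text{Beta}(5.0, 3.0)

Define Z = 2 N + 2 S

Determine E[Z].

E[Z] = 2*E[N] + 2*E[S]
E[N] = 0
E[S] = 0.625
E[Z] = 2*0 + 2*0.625 = 1.25

1.25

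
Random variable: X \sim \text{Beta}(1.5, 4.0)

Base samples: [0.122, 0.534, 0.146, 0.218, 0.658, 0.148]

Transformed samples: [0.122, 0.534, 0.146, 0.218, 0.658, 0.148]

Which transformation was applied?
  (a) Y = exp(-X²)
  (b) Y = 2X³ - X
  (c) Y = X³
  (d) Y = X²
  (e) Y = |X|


Checking option (e) Y = |X|:
  X = 0.122 -> Y = 0.122 ✓
  X = 0.534 -> Y = 0.534 ✓
  X = 0.146 -> Y = 0.146 ✓
All samples match this transformation.

(e) |X|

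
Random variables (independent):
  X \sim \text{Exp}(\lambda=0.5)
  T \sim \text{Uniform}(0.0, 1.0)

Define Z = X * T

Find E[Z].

For independent RVs: E[XY] = E[X]*E[Y]
E[X] = 2
E[T] = 0.5
E[Z] = 2 * 0.5 = 1

1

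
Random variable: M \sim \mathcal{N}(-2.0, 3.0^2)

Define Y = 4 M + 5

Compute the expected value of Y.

For Y = 4M + 5:
E[Y] = 4 * E[M] + 5
E[M] = -2.0 = -2
E[Y] = 4 * (-2) + 5 = -3

-3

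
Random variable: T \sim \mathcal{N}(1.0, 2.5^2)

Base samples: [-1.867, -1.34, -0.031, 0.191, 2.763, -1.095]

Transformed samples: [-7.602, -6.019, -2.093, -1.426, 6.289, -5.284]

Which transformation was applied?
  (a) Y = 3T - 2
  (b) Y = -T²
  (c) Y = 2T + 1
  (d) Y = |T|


Checking option (a) Y = 3T - 2:
  T = -1.867 -> Y = -7.602 ✓
  T = -1.34 -> Y = -6.019 ✓
  T = -0.031 -> Y = -2.093 ✓
All samples match this transformation.

(a) 3T - 2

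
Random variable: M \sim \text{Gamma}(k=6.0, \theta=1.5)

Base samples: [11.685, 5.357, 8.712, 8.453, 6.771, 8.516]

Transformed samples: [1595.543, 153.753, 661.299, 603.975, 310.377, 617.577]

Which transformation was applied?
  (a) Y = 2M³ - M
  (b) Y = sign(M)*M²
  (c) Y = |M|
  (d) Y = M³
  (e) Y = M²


Checking option (d) Y = M³:
  M = 11.685 -> Y = 1595.543 ✓
  M = 5.357 -> Y = 153.753 ✓
  M = 8.712 -> Y = 661.299 ✓
All samples match this transformation.

(d) M³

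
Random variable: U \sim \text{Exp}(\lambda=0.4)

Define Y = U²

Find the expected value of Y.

Using E[X²] = Var(X) + (E[X])²:
E[U] = 2.5
Var(U) = 1/0.4^2 = 6.25
E[U²] = 6.25 + 2.5² = 6.25 + 6.25 = 12.5

12.5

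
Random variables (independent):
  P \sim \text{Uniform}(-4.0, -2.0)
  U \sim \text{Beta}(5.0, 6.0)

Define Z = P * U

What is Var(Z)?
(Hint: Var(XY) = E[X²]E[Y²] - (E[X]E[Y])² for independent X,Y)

Var(XY) = E[X²]E[Y²] - (E[X]E[Y])²
E[P] = -3, Var(P) = 0.33333333
E[U] = 0.45454545, Var(U) = 0.020661157
E[P²] = 0.33333333 + (-3)² = 9.3333333
E[U²] = 0.020661157 + 0.45454545² = 0.22727273
Var(Z) = 9.3333333*0.22727273 - (-3*0.45454545)²
= 2.1212121 - 1.8595041 = 0.26170799

0.26170799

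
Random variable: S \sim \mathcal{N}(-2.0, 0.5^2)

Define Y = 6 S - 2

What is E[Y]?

For Y = 6S - 2:
E[Y] = 6 * E[S] - 2
E[S] = -2.0 = -2
E[Y] = 6 * (-2) - 2 = -14

-14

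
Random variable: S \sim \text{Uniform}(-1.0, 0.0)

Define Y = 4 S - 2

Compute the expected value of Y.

For Y = 4S - 2:
E[Y] = 4 * E[S] - 2
E[S] = (-1 + 0)/2 = -0.5
E[Y] = 4 * (-0.5) - 2 = -4

-4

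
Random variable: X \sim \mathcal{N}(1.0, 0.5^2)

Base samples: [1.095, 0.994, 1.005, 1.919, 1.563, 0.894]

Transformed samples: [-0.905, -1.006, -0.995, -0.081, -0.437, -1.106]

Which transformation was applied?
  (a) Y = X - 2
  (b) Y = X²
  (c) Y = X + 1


Checking option (a) Y = X - 2:
  X = 1.095 -> Y = -0.905 ✓
  X = 0.994 -> Y = -1.006 ✓
  X = 1.005 -> Y = -0.995 ✓
All samples match this transformation.

(a) X - 2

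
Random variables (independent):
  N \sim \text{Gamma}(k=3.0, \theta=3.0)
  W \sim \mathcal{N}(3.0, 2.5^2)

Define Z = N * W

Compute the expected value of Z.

For independent RVs: E[XY] = E[X]*E[Y]
E[N] = 9
E[W] = 3
E[Z] = 9 * 3 = 27

27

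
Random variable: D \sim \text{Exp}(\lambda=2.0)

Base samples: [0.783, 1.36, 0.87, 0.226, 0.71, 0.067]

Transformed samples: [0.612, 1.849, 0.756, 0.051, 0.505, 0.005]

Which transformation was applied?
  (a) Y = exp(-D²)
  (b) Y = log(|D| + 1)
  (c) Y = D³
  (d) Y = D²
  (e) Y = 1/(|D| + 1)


Checking option (d) Y = D²:
  D = 0.783 -> Y = 0.612 ✓
  D = 1.36 -> Y = 1.849 ✓
  D = 0.87 -> Y = 0.756 ✓
All samples match this transformation.

(d) D²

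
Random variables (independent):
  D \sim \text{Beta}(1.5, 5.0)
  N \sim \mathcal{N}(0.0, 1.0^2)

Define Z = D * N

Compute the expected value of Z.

For independent RVs: E[XY] = E[X]*E[Y]
E[D] = 0.23076923
E[N] = 0
E[Z] = 0.23076923 * 0 = 0

0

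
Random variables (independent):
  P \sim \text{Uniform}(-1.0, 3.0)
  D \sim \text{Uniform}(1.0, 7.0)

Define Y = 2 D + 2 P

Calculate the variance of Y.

For independent RVs: Var(aX + bY) = a²Var(X) + b²Var(Y)
Var(P) = 1.3333333
Var(D) = 3
Var(Y) = 2²*1.3333333 + 2²*3
= 4*1.3333333 + 4*3 = 17.333333

17.333333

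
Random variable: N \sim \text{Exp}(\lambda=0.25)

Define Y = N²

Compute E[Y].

Using E[X²] = Var(X) + (E[X])²:
E[N] = 4
Var(N) = 1/0.25^2 = 16
E[N²] = 16 + 4² = 16 + 16 = 32

32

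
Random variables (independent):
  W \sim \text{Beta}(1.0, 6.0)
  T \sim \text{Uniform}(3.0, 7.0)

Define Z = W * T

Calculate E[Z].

For independent RVs: E[XY] = E[X]*E[Y]
E[W] = 0.14285714
E[T] = 5
E[Z] = 0.14285714 * 5 = 0.71428571

0.71428571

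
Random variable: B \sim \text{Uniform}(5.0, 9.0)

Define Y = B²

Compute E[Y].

Using E[X²] = Var(X) + (E[X])²:
E[B] = 7
Var(B) = (9 - 5)^2/12 = 1.3333333
E[B²] = 1.3333333 + 7² = 1.3333333 + 49 = 50.333333

50.333333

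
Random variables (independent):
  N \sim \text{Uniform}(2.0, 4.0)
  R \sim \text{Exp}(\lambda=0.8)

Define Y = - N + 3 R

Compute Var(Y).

For independent RVs: Var(aX + bY) = a²Var(X) + b²Var(Y)
Var(N) = 0.33333333
Var(R) = 1.5625
Var(Y) = (-1)²*0.33333333 + 3²*1.5625
= 1*0.33333333 + 9*1.5625 = 14.395833

14.395833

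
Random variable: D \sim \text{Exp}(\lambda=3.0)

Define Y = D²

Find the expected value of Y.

Using E[X²] = Var(X) + (E[X])²:
E[D] = 0.33333333
Var(D) = 1/3.0^2 = 0.11111111
E[D²] = 0.11111111 + 0.33333333² = 0.11111111 + 0.11111111 = 0.22222222

0.22222222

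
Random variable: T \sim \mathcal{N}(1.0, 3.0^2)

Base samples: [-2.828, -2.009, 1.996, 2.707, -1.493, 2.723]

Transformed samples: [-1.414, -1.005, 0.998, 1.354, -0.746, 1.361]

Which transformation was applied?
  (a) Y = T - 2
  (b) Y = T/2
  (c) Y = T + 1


Checking option (b) Y = T/2:
  T = -2.828 -> Y = -1.414 ✓
  T = -2.009 -> Y = -1.005 ✓
  T = 1.996 -> Y = 0.998 ✓
All samples match this transformation.

(b) T/2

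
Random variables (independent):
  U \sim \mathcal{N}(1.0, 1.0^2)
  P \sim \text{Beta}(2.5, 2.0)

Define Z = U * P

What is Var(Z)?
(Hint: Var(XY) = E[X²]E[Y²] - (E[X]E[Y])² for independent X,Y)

Var(XY) = E[X²]E[Y²] - (E[X]E[Y])²
E[U] = 1, Var(U) = 1
E[P] = 0.55555556, Var(P) = 0.044893378
E[U²] = 1 + 1² = 2
E[P²] = 0.044893378 + 0.55555556² = 0.35353535
Var(Z) = 2*0.35353535 - (1*0.55555556)²
= 0.70707071 - 0.30864198 = 0.39842873

0.39842873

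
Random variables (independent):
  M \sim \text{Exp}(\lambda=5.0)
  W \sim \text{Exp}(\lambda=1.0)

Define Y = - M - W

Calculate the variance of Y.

For independent RVs: Var(aX + bY) = a²Var(X) + b²Var(Y)
Var(M) = 0.04
Var(W) = 1
Var(Y) = (-1)²*0.04 + (-1)²*1
= 1*0.04 + 1*1 = 1.04

1.04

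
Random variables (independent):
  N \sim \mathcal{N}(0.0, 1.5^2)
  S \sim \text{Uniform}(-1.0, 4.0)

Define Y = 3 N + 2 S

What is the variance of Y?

For independent RVs: Var(aX + bY) = a²Var(X) + b²Var(Y)
Var(N) = 2.25
Var(S) = 2.0833333
Var(Y) = 3²*2.25 + 2²*2.0833333
= 9*2.25 + 4*2.0833333 = 28.583333

28.583333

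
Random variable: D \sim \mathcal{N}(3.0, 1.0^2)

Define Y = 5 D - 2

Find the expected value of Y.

For Y = 5D - 2:
E[Y] = 5 * E[D] - 2
E[D] = 3.0 = 3
E[Y] = 5 * 3 - 2 = 13

13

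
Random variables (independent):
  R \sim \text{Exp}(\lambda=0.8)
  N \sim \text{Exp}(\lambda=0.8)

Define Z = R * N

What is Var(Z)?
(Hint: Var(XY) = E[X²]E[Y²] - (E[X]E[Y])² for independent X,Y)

Var(XY) = E[X²]E[Y²] - (E[X]E[Y])²
E[R] = 1.25, Var(R) = 1.5625
E[N] = 1.25, Var(N) = 1.5625
E[R²] = 1.5625 + 1.25² = 3.125
E[N²] = 1.5625 + 1.25² = 3.125
Var(Z) = 3.125*3.125 - (1.25*1.25)²
= 9.765625 - 2.4414062 = 7.3242188

7.3242188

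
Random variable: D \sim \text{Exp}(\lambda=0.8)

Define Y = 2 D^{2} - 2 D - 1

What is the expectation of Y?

E[Y] = 2*E[D²] - 2*E[D] - 1
E[D] = 1.25
E[D²] = Var(D) + (E[D])² = 1.5625 + 1.5625 = 3.125
E[Y] = 2*3.125 - 2*1.25 - 1 = 2.75

2.75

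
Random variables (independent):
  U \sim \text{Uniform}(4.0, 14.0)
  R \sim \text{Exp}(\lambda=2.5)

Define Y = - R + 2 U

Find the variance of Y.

For independent RVs: Var(aX + bY) = a²Var(X) + b²Var(Y)
Var(U) = 8.3333333
Var(R) = 0.16
Var(Y) = 2²*8.3333333 + (-1)²*0.16
= 4*8.3333333 + 1*0.16 = 33.493333

33.493333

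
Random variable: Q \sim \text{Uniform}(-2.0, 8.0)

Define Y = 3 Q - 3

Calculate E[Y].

For Y = 3Q - 3:
E[Y] = 3 * E[Q] - 3
E[Q] = (-2 + 8)/2 = 3
E[Y] = 3 * 3 - 3 = 6

6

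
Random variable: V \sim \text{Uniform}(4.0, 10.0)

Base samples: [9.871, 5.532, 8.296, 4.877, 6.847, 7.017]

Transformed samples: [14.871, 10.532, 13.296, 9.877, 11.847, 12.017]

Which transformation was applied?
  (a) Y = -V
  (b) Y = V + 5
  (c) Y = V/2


Checking option (b) Y = V + 5:
  V = 9.871 -> Y = 14.871 ✓
  V = 5.532 -> Y = 10.532 ✓
  V = 8.296 -> Y = 13.296 ✓
All samples match this transformation.

(b) V + 5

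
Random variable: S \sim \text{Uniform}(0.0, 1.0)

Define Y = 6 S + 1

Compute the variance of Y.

For Y = aS + b: Var(Y) = a² * Var(S)
Var(S) = (1 - 0)^2/12 = 0.083333333
Var(Y) = 6² * 0.083333333 = 36 * 0.083333333 = 3

3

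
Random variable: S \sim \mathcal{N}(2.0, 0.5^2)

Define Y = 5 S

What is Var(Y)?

For Y = aS + b: Var(Y) = a² * Var(S)
Var(S) = 0.5^2 = 0.25
Var(Y) = 5² * 0.25 = 25 * 0.25 = 6.25

6.25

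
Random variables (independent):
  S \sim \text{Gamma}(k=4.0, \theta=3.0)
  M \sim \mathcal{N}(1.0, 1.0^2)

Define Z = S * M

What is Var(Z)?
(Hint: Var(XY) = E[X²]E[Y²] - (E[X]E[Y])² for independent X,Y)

Var(XY) = E[X²]E[Y²] - (E[X]E[Y])²
E[S] = 12, Var(S) = 36
E[M] = 1, Var(M) = 1
E[S²] = 36 + 12² = 180
E[M²] = 1 + 1² = 2
Var(Z) = 180*2 - (12*1)²
= 360 - 144 = 216

216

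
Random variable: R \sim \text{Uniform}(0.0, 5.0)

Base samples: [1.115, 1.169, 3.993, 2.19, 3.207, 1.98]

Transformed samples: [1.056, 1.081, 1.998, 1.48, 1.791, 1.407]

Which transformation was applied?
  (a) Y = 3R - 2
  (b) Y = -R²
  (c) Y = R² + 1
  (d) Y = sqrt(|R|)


Checking option (d) Y = sqrt(|R|):
  R = 1.115 -> Y = 1.056 ✓
  R = 1.169 -> Y = 1.081 ✓
  R = 3.993 -> Y = 1.998 ✓
All samples match this transformation.

(d) sqrt(|R|)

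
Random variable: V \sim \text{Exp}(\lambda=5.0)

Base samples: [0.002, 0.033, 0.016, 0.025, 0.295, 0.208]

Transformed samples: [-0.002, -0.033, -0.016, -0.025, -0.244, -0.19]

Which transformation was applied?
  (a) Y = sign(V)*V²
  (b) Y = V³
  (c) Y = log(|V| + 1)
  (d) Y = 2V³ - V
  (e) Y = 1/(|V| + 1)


Checking option (d) Y = 2V³ - V:
  V = 0.002 -> Y = -0.002 ✓
  V = 0.033 -> Y = -0.033 ✓
  V = 0.016 -> Y = -0.016 ✓
All samples match this transformation.

(d) 2V³ - V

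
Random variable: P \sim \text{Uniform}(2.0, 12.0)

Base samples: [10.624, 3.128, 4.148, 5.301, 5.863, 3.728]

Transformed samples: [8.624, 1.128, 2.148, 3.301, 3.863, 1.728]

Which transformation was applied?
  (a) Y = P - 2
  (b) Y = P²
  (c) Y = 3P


Checking option (a) Y = P - 2:
  P = 10.624 -> Y = 8.624 ✓
  P = 3.128 -> Y = 1.128 ✓
  P = 4.148 -> Y = 2.148 ✓
All samples match this transformation.

(a) P - 2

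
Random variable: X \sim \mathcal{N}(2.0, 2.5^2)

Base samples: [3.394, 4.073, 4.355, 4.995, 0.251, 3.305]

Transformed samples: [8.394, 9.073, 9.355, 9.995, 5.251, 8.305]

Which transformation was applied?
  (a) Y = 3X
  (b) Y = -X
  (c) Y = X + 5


Checking option (c) Y = X + 5:
  X = 3.394 -> Y = 8.394 ✓
  X = 4.073 -> Y = 9.073 ✓
  X = 4.355 -> Y = 9.355 ✓
All samples match this transformation.

(c) X + 5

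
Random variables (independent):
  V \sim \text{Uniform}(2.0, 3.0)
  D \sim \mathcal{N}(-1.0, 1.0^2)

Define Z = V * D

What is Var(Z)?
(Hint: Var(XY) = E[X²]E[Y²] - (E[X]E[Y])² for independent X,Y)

Var(XY) = E[X²]E[Y²] - (E[X]E[Y])²
E[V] = 2.5, Var(V) = 0.083333333
E[D] = -1, Var(D) = 1
E[V²] = 0.083333333 + 2.5² = 6.3333333
E[D²] = 1 + (-1)² = 2
Var(Z) = 6.3333333*2 - (2.5*(-1))²
= 12.666667 - 6.25 = 6.4166667

6.4166667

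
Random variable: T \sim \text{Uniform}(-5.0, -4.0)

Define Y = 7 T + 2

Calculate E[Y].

For Y = 7T + 2:
E[Y] = 7 * E[T] + 2
E[T] = (-5 - 4)/2 = -4.5
E[Y] = 7 * (-4.5) + 2 = -29.5

-29.5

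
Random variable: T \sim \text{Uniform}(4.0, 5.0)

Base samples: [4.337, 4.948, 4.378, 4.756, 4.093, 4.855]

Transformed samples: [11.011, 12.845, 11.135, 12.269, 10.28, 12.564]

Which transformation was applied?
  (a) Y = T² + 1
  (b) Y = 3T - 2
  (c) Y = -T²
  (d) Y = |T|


Checking option (b) Y = 3T - 2:
  T = 4.337 -> Y = 11.011 ✓
  T = 4.948 -> Y = 12.845 ✓
  T = 4.378 -> Y = 11.135 ✓
All samples match this transformation.

(b) 3T - 2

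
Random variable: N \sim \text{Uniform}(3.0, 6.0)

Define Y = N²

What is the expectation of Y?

Using E[X²] = Var(X) + (E[X])²:
E[N] = 4.5
Var(N) = (6 - 3)^2/12 = 0.75
E[N²] = 0.75 + 4.5² = 0.75 + 20.25 = 21

21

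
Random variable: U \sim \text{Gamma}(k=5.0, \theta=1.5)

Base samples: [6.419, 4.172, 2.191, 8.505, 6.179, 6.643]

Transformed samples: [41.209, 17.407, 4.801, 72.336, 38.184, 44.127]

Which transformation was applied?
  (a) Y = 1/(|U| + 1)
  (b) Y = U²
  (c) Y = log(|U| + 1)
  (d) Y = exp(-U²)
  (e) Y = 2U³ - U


Checking option (b) Y = U²:
  U = 6.419 -> Y = 41.209 ✓
  U = 4.172 -> Y = 17.407 ✓
  U = 2.191 -> Y = 4.801 ✓
All samples match this transformation.

(b) U²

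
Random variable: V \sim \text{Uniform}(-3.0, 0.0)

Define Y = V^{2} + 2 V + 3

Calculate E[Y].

E[Y] = 1*E[V²] + 2*E[V] + 3
E[V] = -1.5
E[V²] = Var(V) + (E[V])² = 0.75 + 2.25 = 3
E[Y] = 1*3 + 2*(-1.5) + 3 = 3

3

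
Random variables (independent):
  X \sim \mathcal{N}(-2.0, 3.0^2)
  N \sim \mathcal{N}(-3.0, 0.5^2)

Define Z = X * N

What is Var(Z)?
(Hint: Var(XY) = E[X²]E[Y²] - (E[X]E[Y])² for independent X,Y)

Var(XY) = E[X²]E[Y²] - (E[X]E[Y])²
E[X] = -2, Var(X) = 9
E[N] = -3, Var(N) = 0.25
E[X²] = 9 + (-2)² = 13
E[N²] = 0.25 + (-3)² = 9.25
Var(Z) = 13*9.25 - (-2*(-3))²
= 120.25 - 36 = 84.25

84.25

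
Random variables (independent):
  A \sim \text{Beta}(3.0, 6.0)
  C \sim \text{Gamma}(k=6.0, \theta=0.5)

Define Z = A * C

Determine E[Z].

For independent RVs: E[XY] = E[X]*E[Y]
E[A] = 0.33333333
E[C] = 3
E[Z] = 0.33333333 * 3 = 1

1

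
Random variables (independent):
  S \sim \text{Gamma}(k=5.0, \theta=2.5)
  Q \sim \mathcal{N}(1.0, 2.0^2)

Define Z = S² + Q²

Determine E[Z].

E[Z] = E[S²] + E[Q²]
E[S²] = Var(S) + E[S]² = 31.25 + 156.25 = 187.5
E[Q²] = Var(Q) + E[Q]² = 4 + 1 = 5
E[Z] = 187.5 + 5 = 192.5

192.5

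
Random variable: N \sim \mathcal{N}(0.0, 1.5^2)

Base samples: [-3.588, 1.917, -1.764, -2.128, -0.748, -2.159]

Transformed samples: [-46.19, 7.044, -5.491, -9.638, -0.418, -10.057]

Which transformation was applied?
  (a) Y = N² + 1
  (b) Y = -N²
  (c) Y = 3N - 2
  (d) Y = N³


Checking option (d) Y = N³:
  N = -3.588 -> Y = -46.19 ✓
  N = 1.917 -> Y = 7.044 ✓
  N = -1.764 -> Y = -5.491 ✓
All samples match this transformation.

(d) N³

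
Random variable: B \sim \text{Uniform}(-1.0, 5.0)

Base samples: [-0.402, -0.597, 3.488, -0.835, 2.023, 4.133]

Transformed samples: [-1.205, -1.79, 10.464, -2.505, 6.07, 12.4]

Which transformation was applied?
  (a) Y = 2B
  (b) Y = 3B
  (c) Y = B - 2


Checking option (b) Y = 3B:
  B = -0.402 -> Y = -1.205 ✓
  B = -0.597 -> Y = -1.79 ✓
  B = 3.488 -> Y = 10.464 ✓
All samples match this transformation.

(b) 3B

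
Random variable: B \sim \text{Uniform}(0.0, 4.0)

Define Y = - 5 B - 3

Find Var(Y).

For Y = aB + b: Var(Y) = a² * Var(B)
Var(B) = (4 - 0)^2/12 = 1.3333333
Var(Y) = (-5)² * 1.3333333 = 25 * 1.3333333 = 33.333333

33.333333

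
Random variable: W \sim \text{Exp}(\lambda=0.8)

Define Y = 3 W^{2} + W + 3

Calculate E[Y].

E[Y] = 3*E[W²] + 1*E[W] + 3
E[W] = 1.25
E[W²] = Var(W) + (E[W])² = 1.5625 + 1.5625 = 3.125
E[Y] = 3*3.125 + 1*1.25 + 3 = 13.625

13.625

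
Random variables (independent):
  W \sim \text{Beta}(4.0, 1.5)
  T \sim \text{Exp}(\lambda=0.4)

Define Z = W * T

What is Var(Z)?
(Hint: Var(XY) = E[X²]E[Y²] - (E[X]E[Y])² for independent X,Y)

Var(XY) = E[X²]E[Y²] - (E[X]E[Y])²
E[W] = 0.72727273, Var(W) = 0.03051494
E[T] = 2.5, Var(T) = 6.25
E[W²] = 0.03051494 + 0.72727273² = 0.55944056
E[T²] = 6.25 + 2.5² = 12.5
Var(Z) = 0.55944056*12.5 - (0.72727273*2.5)²
= 6.993007 - 3.3057851 = 3.6872219

3.6872219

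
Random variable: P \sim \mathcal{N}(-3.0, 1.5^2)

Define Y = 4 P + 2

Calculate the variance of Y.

For Y = aP + b: Var(Y) = a² * Var(P)
Var(P) = 1.5^2 = 2.25
Var(Y) = 4² * 2.25 = 16 * 2.25 = 36

36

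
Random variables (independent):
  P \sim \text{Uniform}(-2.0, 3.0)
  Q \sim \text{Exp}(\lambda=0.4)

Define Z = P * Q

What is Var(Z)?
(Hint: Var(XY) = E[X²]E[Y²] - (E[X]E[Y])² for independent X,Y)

Var(XY) = E[X²]E[Y²] - (E[X]E[Y])²
E[P] = 0.5, Var(P) = 2.0833333
E[Q] = 2.5, Var(Q) = 6.25
E[P²] = 2.0833333 + 0.5² = 2.3333333
E[Q²] = 6.25 + 2.5² = 12.5
Var(Z) = 2.3333333*12.5 - (0.5*2.5)²
= 29.166667 - 1.5625 = 27.604167

27.604167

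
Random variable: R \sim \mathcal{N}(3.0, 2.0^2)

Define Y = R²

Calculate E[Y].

E[R²] = Var(R) + (E[R])² = 4 + 9 = 13

13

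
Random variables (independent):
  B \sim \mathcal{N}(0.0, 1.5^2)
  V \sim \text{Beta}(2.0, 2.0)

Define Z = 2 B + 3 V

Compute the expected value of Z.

E[Z] = 2*E[B] + 3*E[V]
E[B] = 0
E[V] = 0.5
E[Z] = 2*0 + 3*0.5 = 1.5

1.5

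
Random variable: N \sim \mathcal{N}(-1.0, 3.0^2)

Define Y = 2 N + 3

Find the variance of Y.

For Y = aN + b: Var(Y) = a² * Var(N)
Var(N) = 3.0^2 = 9
Var(Y) = 2² * 9 = 4 * 9 = 36

36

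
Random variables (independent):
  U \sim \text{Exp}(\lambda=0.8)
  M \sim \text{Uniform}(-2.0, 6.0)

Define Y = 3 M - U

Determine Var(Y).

For independent RVs: Var(aX + bY) = a²Var(X) + b²Var(Y)
Var(U) = 1.5625
Var(M) = 5.3333333
Var(Y) = (-1)²*1.5625 + 3²*5.3333333
= 1*1.5625 + 9*5.3333333 = 49.5625

49.5625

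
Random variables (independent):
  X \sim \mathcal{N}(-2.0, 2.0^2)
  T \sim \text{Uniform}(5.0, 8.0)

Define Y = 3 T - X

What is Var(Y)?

For independent RVs: Var(aX + bY) = a²Var(X) + b²Var(Y)
Var(X) = 4
Var(T) = 0.75
Var(Y) = (-1)²*4 + 3²*0.75
= 1*4 + 9*0.75 = 10.75

10.75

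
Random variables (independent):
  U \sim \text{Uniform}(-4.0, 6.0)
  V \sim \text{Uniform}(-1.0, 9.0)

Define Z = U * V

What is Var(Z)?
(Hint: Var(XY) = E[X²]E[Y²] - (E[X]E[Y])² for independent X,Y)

Var(XY) = E[X²]E[Y²] - (E[X]E[Y])²
E[U] = 1, Var(U) = 8.3333333
E[V] = 4, Var(V) = 8.3333333
E[U²] = 8.3333333 + 1² = 9.3333333
E[V²] = 8.3333333 + 4² = 24.333333
Var(Z) = 9.3333333*24.333333 - (1*4)²
= 227.11111 - 16 = 211.11111

211.11111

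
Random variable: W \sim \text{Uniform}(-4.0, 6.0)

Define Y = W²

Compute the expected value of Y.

Using E[X²] = Var(X) + (E[X])²:
E[W] = 1
Var(W) = (6 + 4)^2/12 = 8.3333333
E[W²] = 8.3333333 + 1² = 8.3333333 + 1 = 9.3333333

9.3333333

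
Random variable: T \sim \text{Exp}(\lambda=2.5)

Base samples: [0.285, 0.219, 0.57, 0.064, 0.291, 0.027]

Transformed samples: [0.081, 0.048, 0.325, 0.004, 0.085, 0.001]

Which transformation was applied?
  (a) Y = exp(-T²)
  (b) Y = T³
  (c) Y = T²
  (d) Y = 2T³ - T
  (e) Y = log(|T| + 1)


Checking option (c) Y = T²:
  T = 0.285 -> Y = 0.081 ✓
  T = 0.219 -> Y = 0.048 ✓
  T = 0.57 -> Y = 0.325 ✓
All samples match this transformation.

(c) T²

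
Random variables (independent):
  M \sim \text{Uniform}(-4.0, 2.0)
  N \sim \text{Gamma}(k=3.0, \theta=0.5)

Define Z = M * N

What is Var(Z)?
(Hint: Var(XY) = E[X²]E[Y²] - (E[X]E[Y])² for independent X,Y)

Var(XY) = E[X²]E[Y²] - (E[X]E[Y])²
E[M] = -1, Var(M) = 3
E[N] = 1.5, Var(N) = 0.75
E[M²] = 3 + (-1)² = 4
E[N²] = 0.75 + 1.5² = 3
Var(Z) = 4*3 - (-1*1.5)²
= 12 - 2.25 = 9.75

9.75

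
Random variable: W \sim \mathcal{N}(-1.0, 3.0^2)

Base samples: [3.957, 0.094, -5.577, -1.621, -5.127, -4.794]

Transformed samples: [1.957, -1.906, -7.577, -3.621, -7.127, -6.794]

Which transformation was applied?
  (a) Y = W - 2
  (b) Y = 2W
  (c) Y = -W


Checking option (a) Y = W - 2:
  W = 3.957 -> Y = 1.957 ✓
  W = 0.094 -> Y = -1.906 ✓
  W = -5.577 -> Y = -7.577 ✓
All samples match this transformation.

(a) W - 2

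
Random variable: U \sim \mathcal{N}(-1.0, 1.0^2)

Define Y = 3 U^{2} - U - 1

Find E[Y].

E[Y] = 3*E[U²] - 1*E[U] - 1
E[U] = -1
E[U²] = Var(U) + (E[U])² = 1 + 1 = 2
E[Y] = 3*2 - 1*(-1) - 1 = 6

6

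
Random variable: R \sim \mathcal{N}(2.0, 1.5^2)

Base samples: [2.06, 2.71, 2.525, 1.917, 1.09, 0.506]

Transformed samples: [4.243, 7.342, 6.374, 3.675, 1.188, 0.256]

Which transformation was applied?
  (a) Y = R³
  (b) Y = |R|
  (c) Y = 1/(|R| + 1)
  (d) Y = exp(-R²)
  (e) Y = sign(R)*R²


Checking option (e) Y = sign(R)*R²:
  R = 2.06 -> Y = 4.243 ✓
  R = 2.71 -> Y = 7.342 ✓
  R = 2.525 -> Y = 6.374 ✓
All samples match this transformation.

(e) sign(R)*R²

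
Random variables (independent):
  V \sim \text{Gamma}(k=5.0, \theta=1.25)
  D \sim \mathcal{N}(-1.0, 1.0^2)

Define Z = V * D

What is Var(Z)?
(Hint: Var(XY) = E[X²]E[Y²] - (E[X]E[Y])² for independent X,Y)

Var(XY) = E[X²]E[Y²] - (E[X]E[Y])²
E[V] = 6.25, Var(V) = 7.8125
E[D] = -1, Var(D) = 1
E[V²] = 7.8125 + 6.25² = 46.875
E[D²] = 1 + (-1)² = 2
Var(Z) = 46.875*2 - (6.25*(-1))²
= 93.75 - 39.0625 = 54.6875

54.6875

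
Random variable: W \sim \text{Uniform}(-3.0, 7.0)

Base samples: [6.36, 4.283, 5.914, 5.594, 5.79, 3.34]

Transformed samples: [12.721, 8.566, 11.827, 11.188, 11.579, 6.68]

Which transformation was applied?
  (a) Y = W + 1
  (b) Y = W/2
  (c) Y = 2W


Checking option (c) Y = 2W:
  W = 6.36 -> Y = 12.721 ✓
  W = 4.283 -> Y = 8.566 ✓
  W = 5.914 -> Y = 11.827 ✓
All samples match this transformation.

(c) 2W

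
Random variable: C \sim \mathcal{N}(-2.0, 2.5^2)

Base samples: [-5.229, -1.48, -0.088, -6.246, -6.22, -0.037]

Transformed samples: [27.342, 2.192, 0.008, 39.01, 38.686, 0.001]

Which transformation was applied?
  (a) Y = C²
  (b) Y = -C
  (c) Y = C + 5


Checking option (a) Y = C²:
  C = -5.229 -> Y = 27.342 ✓
  C = -1.48 -> Y = 2.192 ✓
  C = -0.088 -> Y = 0.008 ✓
All samples match this transformation.

(a) C²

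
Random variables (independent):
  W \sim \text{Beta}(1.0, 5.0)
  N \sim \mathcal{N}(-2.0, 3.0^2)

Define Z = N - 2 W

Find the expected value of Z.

E[Z] = -2*E[W] + 1*E[N]
E[W] = 0.16666667
E[N] = -2
E[Z] = -2*0.16666667 + 1*(-2) = -2.3333333

-2.3333333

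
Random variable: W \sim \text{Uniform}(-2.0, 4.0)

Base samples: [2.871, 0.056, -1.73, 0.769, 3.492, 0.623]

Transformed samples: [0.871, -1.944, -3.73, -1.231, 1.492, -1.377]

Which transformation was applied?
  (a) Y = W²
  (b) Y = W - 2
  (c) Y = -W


Checking option (b) Y = W - 2:
  W = 2.871 -> Y = 0.871 ✓
  W = 0.056 -> Y = -1.944 ✓
  W = -1.73 -> Y = -3.73 ✓
All samples match this transformation.

(b) W - 2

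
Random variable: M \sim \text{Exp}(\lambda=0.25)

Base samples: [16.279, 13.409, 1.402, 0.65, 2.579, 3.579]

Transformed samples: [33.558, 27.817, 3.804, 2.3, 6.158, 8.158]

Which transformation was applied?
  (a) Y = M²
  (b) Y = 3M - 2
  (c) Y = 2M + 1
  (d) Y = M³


Checking option (c) Y = 2M + 1:
  M = 16.279 -> Y = 33.558 ✓
  M = 13.409 -> Y = 27.817 ✓
  M = 1.402 -> Y = 3.804 ✓
All samples match this transformation.

(c) 2M + 1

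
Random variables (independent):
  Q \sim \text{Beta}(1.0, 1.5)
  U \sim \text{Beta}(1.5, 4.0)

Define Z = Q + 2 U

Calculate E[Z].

E[Z] = 1*E[Q] + 2*E[U]
E[Q] = 0.4
E[U] = 0.27272727
E[Z] = 1*0.4 + 2*0.27272727 = 0.94545455

0.94545455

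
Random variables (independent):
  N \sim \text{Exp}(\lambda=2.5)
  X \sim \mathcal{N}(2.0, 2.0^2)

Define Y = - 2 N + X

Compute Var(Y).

For independent RVs: Var(aX + bY) = a²Var(X) + b²Var(Y)
Var(N) = 0.16
Var(X) = 4
Var(Y) = (-2)²*0.16 + 1²*4
= 4*0.16 + 1*4 = 4.64

4.64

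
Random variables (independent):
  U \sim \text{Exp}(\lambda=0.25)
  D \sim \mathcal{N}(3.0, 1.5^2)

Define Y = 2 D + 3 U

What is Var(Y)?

For independent RVs: Var(aX + bY) = a²Var(X) + b²Var(Y)
Var(U) = 16
Var(D) = 2.25
Var(Y) = 3²*16 + 2²*2.25
= 9*16 + 4*2.25 = 153

153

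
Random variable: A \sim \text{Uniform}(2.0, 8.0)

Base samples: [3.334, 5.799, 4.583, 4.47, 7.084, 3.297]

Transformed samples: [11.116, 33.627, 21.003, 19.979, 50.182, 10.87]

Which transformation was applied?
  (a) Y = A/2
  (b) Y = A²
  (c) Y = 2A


Checking option (b) Y = A²:
  A = 3.334 -> Y = 11.116 ✓
  A = 5.799 -> Y = 33.627 ✓
  A = 4.583 -> Y = 21.003 ✓
All samples match this transformation.

(b) A²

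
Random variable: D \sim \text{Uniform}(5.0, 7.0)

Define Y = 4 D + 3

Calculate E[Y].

For Y = 4D + 3:
E[Y] = 4 * E[D] + 3
E[D] = (5 + 7)/2 = 6
E[Y] = 4 * 6 + 3 = 27

27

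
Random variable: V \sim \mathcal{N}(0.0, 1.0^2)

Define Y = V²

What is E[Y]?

Using E[X²] = Var(X) + (E[X])²:
E[V] = 0
Var(V) = 1.0^2 = 1
E[V²] = 1 + 0² = 1 + 0 = 1

1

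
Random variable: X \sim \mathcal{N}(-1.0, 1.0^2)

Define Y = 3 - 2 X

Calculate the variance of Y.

For Y = aX + b: Var(Y) = a² * Var(X)
Var(X) = 1.0^2 = 1
Var(Y) = (-2)² * 1 = 4 * 1 = 4

4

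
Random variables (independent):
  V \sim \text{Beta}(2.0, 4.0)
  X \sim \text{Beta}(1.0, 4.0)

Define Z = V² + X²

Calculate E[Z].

E[Z] = E[V²] + E[X²]
E[V²] = Var(V) + E[V]² = 0.031746032 + 0.11111111 = 0.14285714
E[X²] = Var(X) + E[X]² = 0.026666667 + 0.04 = 0.066666667
E[Z] = 0.14285714 + 0.066666667 = 0.20952381

0.20952381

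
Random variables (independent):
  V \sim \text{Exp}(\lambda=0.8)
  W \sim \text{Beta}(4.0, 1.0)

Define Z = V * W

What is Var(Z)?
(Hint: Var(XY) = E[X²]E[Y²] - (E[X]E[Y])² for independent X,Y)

Var(XY) = E[X²]E[Y²] - (E[X]E[Y])²
E[V] = 1.25, Var(V) = 1.5625
E[W] = 0.8, Var(W) = 0.026666667
E[V²] = 1.5625 + 1.25² = 3.125
E[W²] = 0.026666667 + 0.8² = 0.66666667
Var(Z) = 3.125*0.66666667 - (1.25*0.8)²
= 2.0833333 - 1 = 1.0833333

1.0833333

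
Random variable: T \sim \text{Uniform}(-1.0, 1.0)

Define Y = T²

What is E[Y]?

E[T²] = Var(T) + (E[T])² = 0.33333333 + 0 = 0.33333333

0.33333333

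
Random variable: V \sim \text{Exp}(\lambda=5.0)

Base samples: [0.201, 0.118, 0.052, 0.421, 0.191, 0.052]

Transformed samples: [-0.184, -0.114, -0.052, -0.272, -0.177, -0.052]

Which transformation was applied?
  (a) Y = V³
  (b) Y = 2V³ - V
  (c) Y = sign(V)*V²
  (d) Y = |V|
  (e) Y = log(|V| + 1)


Checking option (b) Y = 2V³ - V:
  V = 0.201 -> Y = -0.184 ✓
  V = 0.118 -> Y = -0.114 ✓
  V = 0.052 -> Y = -0.052 ✓
All samples match this transformation.

(b) 2V³ - V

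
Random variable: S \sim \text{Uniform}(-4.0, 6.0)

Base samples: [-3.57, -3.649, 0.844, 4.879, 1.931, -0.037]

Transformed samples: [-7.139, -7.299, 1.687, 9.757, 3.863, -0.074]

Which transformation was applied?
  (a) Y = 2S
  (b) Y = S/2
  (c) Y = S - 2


Checking option (a) Y = 2S:
  S = -3.57 -> Y = -7.139 ✓
  S = -3.649 -> Y = -7.299 ✓
  S = 0.844 -> Y = 1.687 ✓
All samples match this transformation.

(a) 2S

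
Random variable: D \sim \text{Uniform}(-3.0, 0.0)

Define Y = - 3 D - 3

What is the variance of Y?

For Y = aD + b: Var(Y) = a² * Var(D)
Var(D) = (0 + 3)^2/12 = 0.75
Var(Y) = (-3)² * 0.75 = 9 * 0.75 = 6.75

6.75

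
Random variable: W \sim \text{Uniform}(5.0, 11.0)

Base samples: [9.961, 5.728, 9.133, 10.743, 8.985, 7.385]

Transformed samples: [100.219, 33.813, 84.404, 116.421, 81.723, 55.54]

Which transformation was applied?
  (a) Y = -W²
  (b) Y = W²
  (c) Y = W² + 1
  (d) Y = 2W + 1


Checking option (c) Y = W² + 1:
  W = 9.961 -> Y = 100.219 ✓
  W = 5.728 -> Y = 33.813 ✓
  W = 9.133 -> Y = 84.404 ✓
All samples match this transformation.

(c) W² + 1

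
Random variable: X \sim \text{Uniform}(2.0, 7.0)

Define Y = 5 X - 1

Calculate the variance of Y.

For Y = aX + b: Var(Y) = a² * Var(X)
Var(X) = (7 - 2)^2/12 = 2.0833333
Var(Y) = 5² * 2.0833333 = 25 * 2.0833333 = 52.083333

52.083333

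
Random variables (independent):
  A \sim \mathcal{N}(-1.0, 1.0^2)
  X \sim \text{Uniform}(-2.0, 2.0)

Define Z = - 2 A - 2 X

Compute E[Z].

E[Z] = -2*E[A] - 2*E[X]
E[A] = -1
E[X] = 0
E[Z] = -2*(-1) - 2*0 = 2

2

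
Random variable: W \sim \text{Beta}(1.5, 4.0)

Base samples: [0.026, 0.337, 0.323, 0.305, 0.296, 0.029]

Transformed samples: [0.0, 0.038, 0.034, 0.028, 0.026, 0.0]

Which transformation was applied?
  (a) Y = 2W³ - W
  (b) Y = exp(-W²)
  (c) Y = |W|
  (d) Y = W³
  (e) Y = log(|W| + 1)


Checking option (d) Y = W³:
  W = 0.026 -> Y = 0.0 ✓
  W = 0.337 -> Y = 0.038 ✓
  W = 0.323 -> Y = 0.034 ✓
All samples match this transformation.

(d) W³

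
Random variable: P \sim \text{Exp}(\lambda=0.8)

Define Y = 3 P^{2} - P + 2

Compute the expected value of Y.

E[Y] = 3*E[P²] - 1*E[P] + 2
E[P] = 1.25
E[P²] = Var(P) + (E[P])² = 1.5625 + 1.5625 = 3.125
E[Y] = 3*3.125 - 1*1.25 + 2 = 10.125

10.125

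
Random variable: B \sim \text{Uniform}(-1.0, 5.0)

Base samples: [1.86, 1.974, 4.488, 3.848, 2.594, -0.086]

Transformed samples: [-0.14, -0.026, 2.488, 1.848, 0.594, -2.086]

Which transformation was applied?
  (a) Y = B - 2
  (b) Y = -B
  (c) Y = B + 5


Checking option (a) Y = B - 2:
  B = 1.86 -> Y = -0.14 ✓
  B = 1.974 -> Y = -0.026 ✓
  B = 4.488 -> Y = 2.488 ✓
All samples match this transformation.

(a) B - 2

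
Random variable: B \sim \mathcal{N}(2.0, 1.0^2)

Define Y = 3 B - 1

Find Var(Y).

For Y = aB + b: Var(Y) = a² * Var(B)
Var(B) = 1.0^2 = 1
Var(Y) = 3² * 1 = 9 * 1 = 9

9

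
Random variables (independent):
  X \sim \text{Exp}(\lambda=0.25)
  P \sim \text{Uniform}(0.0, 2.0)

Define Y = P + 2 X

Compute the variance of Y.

For independent RVs: Var(aX + bY) = a²Var(X) + b²Var(Y)
Var(X) = 16
Var(P) = 0.33333333
Var(Y) = 2²*16 + 1²*0.33333333
= 4*16 + 1*0.33333333 = 64.333333

64.333333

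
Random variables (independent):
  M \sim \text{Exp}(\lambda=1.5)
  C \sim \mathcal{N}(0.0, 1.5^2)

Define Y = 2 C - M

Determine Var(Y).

For independent RVs: Var(aX + bY) = a²Var(X) + b²Var(Y)
Var(M) = 0.44444444
Var(C) = 2.25
Var(Y) = (-1)²*0.44444444 + 2²*2.25
= 1*0.44444444 + 4*2.25 = 9.4444444

9.4444444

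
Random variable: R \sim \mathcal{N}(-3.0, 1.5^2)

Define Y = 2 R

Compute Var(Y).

For Y = aR + b: Var(Y) = a² * Var(R)
Var(R) = 1.5^2 = 2.25
Var(Y) = 2² * 2.25 = 4 * 2.25 = 9

9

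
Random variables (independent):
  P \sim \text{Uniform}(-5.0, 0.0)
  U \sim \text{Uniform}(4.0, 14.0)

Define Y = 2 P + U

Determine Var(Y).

For independent RVs: Var(aX + bY) = a²Var(X) + b²Var(Y)
Var(P) = 2.0833333
Var(U) = 8.3333333
Var(Y) = 2²*2.0833333 + 1²*8.3333333
= 4*2.0833333 + 1*8.3333333 = 16.666667

16.666667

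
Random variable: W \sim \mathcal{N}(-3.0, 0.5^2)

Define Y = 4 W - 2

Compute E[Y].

For Y = 4W - 2:
E[Y] = 4 * E[W] - 2
E[W] = -3.0 = -3
E[Y] = 4 * (-3) - 2 = -14

-14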